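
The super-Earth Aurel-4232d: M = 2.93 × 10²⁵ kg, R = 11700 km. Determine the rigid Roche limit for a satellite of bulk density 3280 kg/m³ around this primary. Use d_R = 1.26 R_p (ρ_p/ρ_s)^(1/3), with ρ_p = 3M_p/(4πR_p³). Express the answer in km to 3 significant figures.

16200 km

ρ_p = 3M_p/(4πR_p³) = 3 × (2.93 × 10²⁵) / (4π × (1.17 × 10⁷ m)³) = 4370 kg/m³
d_R = 1.26 × 11700 km × (4370/3280)^(1/3)
    = 16200 km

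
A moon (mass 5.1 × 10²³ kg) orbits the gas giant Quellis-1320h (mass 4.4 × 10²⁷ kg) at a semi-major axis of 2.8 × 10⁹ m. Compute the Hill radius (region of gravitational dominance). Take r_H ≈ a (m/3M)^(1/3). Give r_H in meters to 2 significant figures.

9.5 × 10⁷ m

r_H ≈ a (m/3M)^(1/3)
    = (2.8 × 10⁹) × (5.1 × 10²³ / (3 × 4.4 × 10²⁷))^(1/3)
    = 9.5 × 10⁷ m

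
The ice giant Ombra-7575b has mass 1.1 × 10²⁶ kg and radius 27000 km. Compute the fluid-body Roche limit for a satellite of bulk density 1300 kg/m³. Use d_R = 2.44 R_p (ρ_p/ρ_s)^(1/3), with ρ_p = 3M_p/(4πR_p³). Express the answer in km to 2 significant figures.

66000 km

ρ_p = 3M_p/(4πR_p³) = 3 × (1.1 × 10²⁶) / (4π × (2.7 × 10⁷ m)³) = 1300 kg/m³
d_R = 2.44 × 27000 km × (1300/1300)^(1/3)
    = 66000 km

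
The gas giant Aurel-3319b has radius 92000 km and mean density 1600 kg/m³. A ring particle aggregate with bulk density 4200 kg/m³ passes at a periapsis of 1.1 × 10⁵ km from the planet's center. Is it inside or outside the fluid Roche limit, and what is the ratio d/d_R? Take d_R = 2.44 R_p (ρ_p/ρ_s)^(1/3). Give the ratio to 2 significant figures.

inside; d/d_R ≈ 0.68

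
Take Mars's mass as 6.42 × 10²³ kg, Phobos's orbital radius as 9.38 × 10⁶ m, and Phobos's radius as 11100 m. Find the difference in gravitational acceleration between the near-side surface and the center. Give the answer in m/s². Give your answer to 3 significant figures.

1.15 × 10⁻³ m/s²

The tidal stretch is the gradient of GM/d² times the body's extent r, hence the 1/d³ dependence.
Δa = 2GMr/d³
   = 2 × (6.674 × 10⁻¹¹) × (6.42 × 10²³) × (11100) / (9.38 × 10⁶)³
   = 1.15 × 10⁻³ m/s²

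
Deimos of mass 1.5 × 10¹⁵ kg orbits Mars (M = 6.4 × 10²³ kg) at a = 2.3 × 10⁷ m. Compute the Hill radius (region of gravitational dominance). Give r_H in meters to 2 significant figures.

r_H ≈ a (m/3M)^(1/3)
    = (2.3 × 10⁷) × (1.5 × 10¹⁵ / (3 × 6.4 × 10²³))^(1/3)
    = 2.1 × 10⁴ m

2.1 × 10⁴ m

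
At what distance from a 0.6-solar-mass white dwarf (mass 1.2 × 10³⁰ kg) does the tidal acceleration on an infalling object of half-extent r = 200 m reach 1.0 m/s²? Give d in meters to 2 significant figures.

2GMr/d³ = a_tidal  ⇒  d = (2GMr / a_tidal)^(1/3)
d = (2 × 6.674×10⁻¹¹ × (1.2 × 10³⁰) × (200) / (1.0))^(1/3)
  = 3.2 × 10⁷ m

3.2 × 10⁷ m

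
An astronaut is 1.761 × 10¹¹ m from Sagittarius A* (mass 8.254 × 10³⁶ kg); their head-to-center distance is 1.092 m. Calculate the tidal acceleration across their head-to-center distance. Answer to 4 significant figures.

a_tidal = 2GMr/d³
        = 2 × (6.674 × 10⁻¹¹) × (8.254 × 10³⁶) × (1.092) / (1.761 × 10¹¹)³
        = 2.203 × 10⁻⁷ m/s²

2.203 × 10⁻⁷ m/s²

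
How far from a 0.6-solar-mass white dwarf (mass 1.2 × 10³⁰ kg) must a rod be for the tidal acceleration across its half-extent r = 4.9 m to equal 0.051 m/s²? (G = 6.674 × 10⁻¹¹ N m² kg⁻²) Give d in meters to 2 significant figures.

2.5 × 10⁷ m

2GMr/d³ = a_tidal  ⇒  d = (2GMr / a_tidal)^(1/3)
d = (2 × 6.674×10⁻¹¹ × (1.2 × 10³⁰) × (4.9) / (0.051))^(1/3)
  = 2.5 × 10⁷ m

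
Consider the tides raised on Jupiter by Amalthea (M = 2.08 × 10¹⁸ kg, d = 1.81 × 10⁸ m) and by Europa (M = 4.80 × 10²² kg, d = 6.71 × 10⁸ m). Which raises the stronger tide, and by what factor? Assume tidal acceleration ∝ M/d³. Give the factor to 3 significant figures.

Europa, by a factor of ≈ 453

Tidal stretch scales as M/d³; compute that for each body.
Amalthea: (2.08 × 10¹⁸) / (1.81 × 10⁸)³ = 3.508 × 10⁻⁷
Europa: (4.80 × 10²²) / (6.71 × 10⁸)³ = 1.589 × 10⁻⁴
Ratio (larger/smaller) = 453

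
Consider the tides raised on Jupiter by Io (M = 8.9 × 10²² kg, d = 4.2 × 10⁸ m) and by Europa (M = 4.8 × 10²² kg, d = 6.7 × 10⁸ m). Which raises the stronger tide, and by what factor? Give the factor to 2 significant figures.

Tidal acceleration ∝ M/d³, so compare M/d³ for each.
Io: (8.9 × 10²²) / (4.2 × 10⁸)³ = 1.201 × 10⁻³
Europa: (4.8 × 10²²) / (6.7 × 10⁸)³ = 1.596 × 10⁻⁴
Ratio (larger/smaller) = 7.5

Io, by a factor of ≈ 7.5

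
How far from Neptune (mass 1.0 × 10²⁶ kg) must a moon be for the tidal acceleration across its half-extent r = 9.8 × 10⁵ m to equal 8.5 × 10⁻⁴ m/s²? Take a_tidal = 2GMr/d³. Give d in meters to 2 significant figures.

2GMr/d³ = a_tidal  ⇒  d = (2GMr / a_tidal)^(1/3)
d = (2 × 6.674×10⁻¹¹ × (1.0 × 10²⁶) × (9.8 × 10⁵) / (8.5 × 10⁻⁴))^(1/3)
  = 2.5 × 10⁸ m

2.5 × 10⁸ m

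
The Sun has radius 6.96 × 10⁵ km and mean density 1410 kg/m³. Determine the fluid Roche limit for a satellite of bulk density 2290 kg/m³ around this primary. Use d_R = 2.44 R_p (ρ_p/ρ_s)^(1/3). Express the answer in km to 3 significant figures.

1.44 × 10⁶ km

d_R = 2.44 × 6.96 × 10⁵ km × (1410/2290)^(1/3)
    = 1.44 × 10⁶ km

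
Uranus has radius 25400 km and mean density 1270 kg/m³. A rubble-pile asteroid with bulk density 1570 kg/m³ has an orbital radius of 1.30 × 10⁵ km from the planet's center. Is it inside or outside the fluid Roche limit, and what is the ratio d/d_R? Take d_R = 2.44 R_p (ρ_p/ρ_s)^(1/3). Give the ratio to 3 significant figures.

outside; d/d_R ≈ 2.25

d_R = 2.44 × (25400 km) × (1270/1570)^(1/3) = 57750 km
d/d_R = (1.30 × 10⁵) / (57750) = 2.25
Since d/d_R > 1, the body is outside the Roche limit.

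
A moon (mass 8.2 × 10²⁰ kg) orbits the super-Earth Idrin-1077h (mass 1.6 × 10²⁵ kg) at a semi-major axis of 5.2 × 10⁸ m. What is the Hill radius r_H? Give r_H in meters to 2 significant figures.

1.3 × 10⁷ m

r_H ≈ a (m/3M)^(1/3)
    = (5.2 × 10⁸) × (8.2 × 10²⁰ / (3 × 1.6 × 10²⁵))^(1/3)
    = 1.3 × 10⁷ m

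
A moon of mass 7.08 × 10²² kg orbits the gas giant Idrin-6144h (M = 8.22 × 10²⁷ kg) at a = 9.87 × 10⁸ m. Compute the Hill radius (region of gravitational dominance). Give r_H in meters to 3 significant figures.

1.40 × 10⁷ m

r_H ≈ a (m/3M)^(1/3)
    = (9.87 × 10⁸) × (7.08 × 10²² / (3 × 8.22 × 10²⁷))^(1/3)
    = 1.40 × 10⁷ m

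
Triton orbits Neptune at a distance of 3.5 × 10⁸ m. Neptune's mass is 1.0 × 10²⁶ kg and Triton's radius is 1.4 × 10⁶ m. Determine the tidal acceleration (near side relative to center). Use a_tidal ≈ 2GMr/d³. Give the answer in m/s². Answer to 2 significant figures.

4.4 × 10⁻⁴ m/s²

Differencing GM/(d−r)² and GM/d² to first order in r/d gives 2GMr/d³.
a_tidal = 2GMr/d³
        = 2 × (6.674 × 10⁻¹¹) × (1.0 × 10²⁶) × (1.4 × 10⁶) / (3.5 × 10⁸)³
        = 4.4 × 10⁻⁴ m/s²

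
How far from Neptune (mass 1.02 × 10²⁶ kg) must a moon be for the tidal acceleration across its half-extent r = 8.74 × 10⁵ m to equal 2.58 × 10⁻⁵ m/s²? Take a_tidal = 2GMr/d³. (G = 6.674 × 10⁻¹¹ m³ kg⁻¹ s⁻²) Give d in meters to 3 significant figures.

2GMr/d³ = a_tidal  ⇒  d = (2GMr / a_tidal)^(1/3)
d = (2 × 6.674×10⁻¹¹ × (1.02 × 10²⁶) × (8.74 × 10⁵) / (2.58 × 10⁻⁵))^(1/3)
  = 7.73 × 10⁸ m

7.73 × 10⁸ m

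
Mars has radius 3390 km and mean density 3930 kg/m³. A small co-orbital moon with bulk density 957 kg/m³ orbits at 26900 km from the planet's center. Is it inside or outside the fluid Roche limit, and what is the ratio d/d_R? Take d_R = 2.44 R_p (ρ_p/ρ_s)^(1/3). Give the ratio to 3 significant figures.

outside; d/d_R ≈ 2.03

d_R = 2.44 × (3390 km) × (3930/957)^(1/3) = 13250 km
d/d_R = (26900) / (13250) = 2.03
Since d/d_R > 1, the body is outside the Roche limit.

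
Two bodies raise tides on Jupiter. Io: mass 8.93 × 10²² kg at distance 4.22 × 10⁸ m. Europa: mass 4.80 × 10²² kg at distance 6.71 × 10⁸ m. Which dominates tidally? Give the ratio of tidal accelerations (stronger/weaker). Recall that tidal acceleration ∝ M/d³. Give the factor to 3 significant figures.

Tidal stretch scales as M/d³; compute that for each body.
Io: (8.93 × 10²²) / (4.22 × 10⁸)³ = 1.188 × 10⁻³
Europa: (4.80 × 10²²) / (6.71 × 10⁸)³ = 1.589 × 10⁻⁴
Ratio (larger/smaller) = 7.48

Io, by a factor of ≈ 7.48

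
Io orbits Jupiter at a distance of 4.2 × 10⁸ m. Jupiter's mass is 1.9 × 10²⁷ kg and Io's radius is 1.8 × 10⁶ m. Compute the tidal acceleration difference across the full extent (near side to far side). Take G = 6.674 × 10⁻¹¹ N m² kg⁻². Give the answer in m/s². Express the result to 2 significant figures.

1.2 × 10⁻² m/s²

Δg = 4GMr/d³
   = 4 × (6.674 × 10⁻¹¹) × (1.9 × 10²⁷) × (1.8 × 10⁶) / (4.2 × 10⁸)³
   = 1.2 × 10⁻² m/s²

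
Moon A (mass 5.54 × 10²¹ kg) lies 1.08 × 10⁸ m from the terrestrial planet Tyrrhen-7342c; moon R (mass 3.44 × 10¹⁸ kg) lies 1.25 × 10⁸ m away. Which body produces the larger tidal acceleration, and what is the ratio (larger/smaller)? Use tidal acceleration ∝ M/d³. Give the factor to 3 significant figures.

Moon A, by a factor of ≈ 2500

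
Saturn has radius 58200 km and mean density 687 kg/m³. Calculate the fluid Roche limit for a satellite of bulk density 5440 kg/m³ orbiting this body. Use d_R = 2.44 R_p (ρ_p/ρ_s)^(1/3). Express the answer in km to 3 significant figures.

d_R = 2.44 × 58200 km × (687/5440)^(1/3)
    = 71200 km

71200 km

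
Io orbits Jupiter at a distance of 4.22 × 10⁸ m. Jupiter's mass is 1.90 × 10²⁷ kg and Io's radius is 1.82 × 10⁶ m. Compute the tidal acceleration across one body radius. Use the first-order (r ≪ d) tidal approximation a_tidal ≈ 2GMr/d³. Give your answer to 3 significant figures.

6.14 × 10⁻³ m/s²

Since r ≪ d, expand the inverse-square field across one radius to get the leading 2GMr/d³ term.
Δg = 2GMr/d³
   = 2 × (6.674 × 10⁻¹¹) × (1.90 × 10²⁷) × (1.82 × 10⁶) / (4.22 × 10⁸)³
   = 6.14 × 10⁻³ m/s²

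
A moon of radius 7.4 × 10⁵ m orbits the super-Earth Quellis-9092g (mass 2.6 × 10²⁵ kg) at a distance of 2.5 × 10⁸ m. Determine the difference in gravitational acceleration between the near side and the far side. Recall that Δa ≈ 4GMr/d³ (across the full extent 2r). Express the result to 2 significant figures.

3.3 × 10⁻⁴ m/s²

Near-to-far spans 2r, so the tidal difference is twice the near-to-center value: 4GMr/d³.
Δa = 4GMr/d³
   = 4 × (6.674 × 10⁻¹¹) × (2.6 × 10²⁵) × (7.4 × 10⁵) / (2.5 × 10⁸)³
   = 3.3 × 10⁻⁴ m/s²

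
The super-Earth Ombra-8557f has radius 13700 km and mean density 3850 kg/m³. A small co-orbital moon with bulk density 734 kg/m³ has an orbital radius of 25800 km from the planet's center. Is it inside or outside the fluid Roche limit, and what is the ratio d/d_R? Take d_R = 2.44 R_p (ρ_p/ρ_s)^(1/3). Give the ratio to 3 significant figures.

inside; d/d_R ≈ 0.444

d_R = 2.44 × (13700 km) × (3850/734)^(1/3) = 58080 km
d/d_R = (25800) / (58080) = 0.444
Since d/d_R < 1, the body is inside the Roche limit.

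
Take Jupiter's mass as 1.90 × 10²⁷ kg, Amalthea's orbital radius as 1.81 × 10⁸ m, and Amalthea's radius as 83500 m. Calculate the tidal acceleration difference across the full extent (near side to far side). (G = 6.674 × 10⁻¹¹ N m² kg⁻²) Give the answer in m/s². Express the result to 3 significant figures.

The field gradient is 2GM/d³; across the full diameter 2r the difference is 4GMr/d³.
a_tidal = 4GMr/d³
        = 4 × (6.674 × 10⁻¹¹) × (1.90 × 10²⁷) × (83500) / (1.81 × 10⁸)³
        = 7.14 × 10⁻³ m/s²

7.14 × 10⁻³ m/s²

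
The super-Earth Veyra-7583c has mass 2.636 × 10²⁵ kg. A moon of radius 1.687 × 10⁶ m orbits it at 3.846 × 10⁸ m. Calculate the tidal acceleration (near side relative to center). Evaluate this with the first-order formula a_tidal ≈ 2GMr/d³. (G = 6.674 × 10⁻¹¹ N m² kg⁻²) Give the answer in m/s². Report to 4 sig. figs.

Δg = 2GMr/d³
   = 2 × (6.674 × 10⁻¹¹) × (2.636 × 10²⁵) × (1.687 × 10⁶) / (3.846 × 10⁸)³
   = 1.043 × 10⁻⁴ m/s²

1.043 × 10⁻⁴ m/s²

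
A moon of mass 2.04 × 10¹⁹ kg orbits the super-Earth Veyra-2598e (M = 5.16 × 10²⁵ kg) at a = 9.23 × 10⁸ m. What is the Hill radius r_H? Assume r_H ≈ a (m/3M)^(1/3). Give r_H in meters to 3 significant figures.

r_H ≈ a (m/3M)^(1/3)
    = (9.23 × 10⁸) × (2.04 × 10¹⁹ / (3 × 5.16 × 10²⁵))^(1/3)
    = 4.70 × 10⁶ m

4.70 × 10⁶ m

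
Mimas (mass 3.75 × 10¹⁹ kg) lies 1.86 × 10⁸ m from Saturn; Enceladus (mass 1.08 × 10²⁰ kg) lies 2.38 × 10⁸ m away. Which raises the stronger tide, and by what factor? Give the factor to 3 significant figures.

Compare M/d³ for the two perturbers:
Mimas: (3.75 × 10¹⁹) / (1.86 × 10⁸)³ = 5.828 × 10⁻⁶
Enceladus: (1.08 × 10²⁰) / (2.38 × 10⁸)³ = 8.011 × 10⁻⁶
Ratio (larger/smaller) = 1.37

Enceladus, by a factor of ≈ 1.37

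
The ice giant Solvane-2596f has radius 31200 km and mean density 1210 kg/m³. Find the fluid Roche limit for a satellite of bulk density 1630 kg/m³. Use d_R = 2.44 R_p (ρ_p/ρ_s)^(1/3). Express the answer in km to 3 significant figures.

68900 km

d_R = 2.44 × 31200 km × (1210/1630)^(1/3)
    = 68900 km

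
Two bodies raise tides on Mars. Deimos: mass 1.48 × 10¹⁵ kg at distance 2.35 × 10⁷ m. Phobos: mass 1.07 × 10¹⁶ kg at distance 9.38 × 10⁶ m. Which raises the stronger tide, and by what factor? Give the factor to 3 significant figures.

Tidal acceleration ∝ M/d³, so compare M/d³ for each.
Deimos: (1.48 × 10¹⁵) / (2.35 × 10⁷)³ = 1.140 × 10⁻⁷
Phobos: (1.07 × 10¹⁶) / (9.38 × 10⁶)³ = 1.297 × 10⁻⁵
Ratio (larger/smaller) = 114

Phobos, by a factor of ≈ 114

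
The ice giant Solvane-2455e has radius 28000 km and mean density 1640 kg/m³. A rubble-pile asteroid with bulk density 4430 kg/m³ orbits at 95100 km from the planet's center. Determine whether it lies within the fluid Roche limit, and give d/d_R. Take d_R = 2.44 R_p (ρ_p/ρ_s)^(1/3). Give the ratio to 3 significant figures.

outside; d/d_R ≈ 1.94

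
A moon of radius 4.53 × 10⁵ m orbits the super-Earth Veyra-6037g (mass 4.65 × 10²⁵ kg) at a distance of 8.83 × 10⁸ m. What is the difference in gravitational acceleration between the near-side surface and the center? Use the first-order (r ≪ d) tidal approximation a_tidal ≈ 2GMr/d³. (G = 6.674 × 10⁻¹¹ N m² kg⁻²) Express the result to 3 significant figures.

4.08 × 10⁻⁶ m/s²

Δg = 2GMr/d³
   = 2 × (6.674 × 10⁻¹¹) × (4.65 × 10²⁵) × (4.53 × 10⁵) / (8.83 × 10⁸)³
   = 4.08 × 10⁻⁶ m/s²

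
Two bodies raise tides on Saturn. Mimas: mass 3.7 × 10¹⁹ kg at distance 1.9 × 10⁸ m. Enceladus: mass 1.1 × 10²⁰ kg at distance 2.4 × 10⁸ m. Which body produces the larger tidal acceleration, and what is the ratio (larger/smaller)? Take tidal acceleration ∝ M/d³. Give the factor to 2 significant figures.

Enceladus, by a factor of ≈ 1.5

Tidal acceleration ∝ M/d³, so compare M/d³ for each.
Mimas: (3.7 × 10¹⁹) / (1.9 × 10⁸)³ = 5.394 × 10⁻⁶
Enceladus: (1.1 × 10²⁰) / (2.4 × 10⁸)³ = 7.957 × 10⁻⁶
Ratio (larger/smaller) = 1.5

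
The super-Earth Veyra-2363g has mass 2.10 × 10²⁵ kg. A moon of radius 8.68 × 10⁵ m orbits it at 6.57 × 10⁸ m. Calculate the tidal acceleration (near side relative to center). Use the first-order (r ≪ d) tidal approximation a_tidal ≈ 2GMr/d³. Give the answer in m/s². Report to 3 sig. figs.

Δa = 2GMr/d³
   = 2 × (6.674 × 10⁻¹¹) × (2.10 × 10²⁵) × (8.68 × 10⁵) / (6.57 × 10⁸)³
   = 8.58 × 10⁻⁶ m/s²

8.58 × 10⁻⁶ m/s²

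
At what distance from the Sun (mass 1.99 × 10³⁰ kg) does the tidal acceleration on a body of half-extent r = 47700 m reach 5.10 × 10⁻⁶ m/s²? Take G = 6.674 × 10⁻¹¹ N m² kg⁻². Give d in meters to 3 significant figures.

1.35 × 10¹⁰ m

2GMr/d³ = a_tidal  ⇒  d = (2GMr / a_tidal)^(1/3)
d = (2 × 6.674×10⁻¹¹ × (1.99 × 10³⁰) × (47700) / (5.10 × 10⁻⁶))^(1/3)
  = 1.35 × 10¹⁰ m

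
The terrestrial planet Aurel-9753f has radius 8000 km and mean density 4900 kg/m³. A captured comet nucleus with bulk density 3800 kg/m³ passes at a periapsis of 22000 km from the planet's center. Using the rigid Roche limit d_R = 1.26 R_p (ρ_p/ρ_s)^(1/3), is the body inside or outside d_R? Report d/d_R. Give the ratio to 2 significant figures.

outside; d/d_R ≈ 2.0

d_R = 1.26 × (8000 km) × (4900/3800)^(1/3) = 10970 km
d/d_R = (22000) / (10970) = 2.0
Since d/d_R > 1, the body is outside the Roche limit.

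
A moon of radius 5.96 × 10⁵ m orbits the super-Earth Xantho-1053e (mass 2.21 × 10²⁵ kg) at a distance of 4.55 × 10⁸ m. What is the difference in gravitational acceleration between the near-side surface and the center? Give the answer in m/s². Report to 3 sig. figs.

1.87 × 10⁻⁵ m/s²

The tidal stretch is the gradient of GM/d² times the body's extent r, hence the 1/d³ dependence.
a_tidal = 2GMr/d³
        = 2 × (6.674 × 10⁻¹¹) × (2.21 × 10²⁵) × (5.96 × 10⁵) / (4.55 × 10⁸)³
        = 1.87 × 10⁻⁵ m/s²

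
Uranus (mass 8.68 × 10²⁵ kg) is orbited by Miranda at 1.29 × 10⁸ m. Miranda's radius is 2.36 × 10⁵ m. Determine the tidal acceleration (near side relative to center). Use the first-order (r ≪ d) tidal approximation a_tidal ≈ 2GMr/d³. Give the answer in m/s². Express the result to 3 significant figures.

1.27 × 10⁻³ m/s²

a_tidal = 2GMr/d³
        = 2 × (6.674 × 10⁻¹¹) × (8.68 × 10²⁵) × (2.36 × 10⁵) / (1.29 × 10⁸)³
        = 1.27 × 10⁻³ m/s²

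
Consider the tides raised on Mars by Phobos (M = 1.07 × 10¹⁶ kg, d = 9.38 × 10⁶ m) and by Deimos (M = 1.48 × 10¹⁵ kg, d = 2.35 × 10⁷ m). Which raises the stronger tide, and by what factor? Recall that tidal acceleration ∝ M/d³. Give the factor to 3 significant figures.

Phobos, by a factor of ≈ 114

Compare M/d³ for the two perturbers:
Phobos: (1.07 × 10¹⁶) / (9.38 × 10⁶)³ = 1.297 × 10⁻⁵
Deimos: (1.48 × 10¹⁵) / (2.35 × 10⁷)³ = 1.140 × 10⁻⁷
Ratio (larger/smaller) = 114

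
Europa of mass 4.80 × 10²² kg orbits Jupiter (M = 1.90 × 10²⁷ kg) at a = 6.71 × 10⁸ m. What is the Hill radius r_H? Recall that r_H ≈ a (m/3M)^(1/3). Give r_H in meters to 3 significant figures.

1.37 × 10⁷ m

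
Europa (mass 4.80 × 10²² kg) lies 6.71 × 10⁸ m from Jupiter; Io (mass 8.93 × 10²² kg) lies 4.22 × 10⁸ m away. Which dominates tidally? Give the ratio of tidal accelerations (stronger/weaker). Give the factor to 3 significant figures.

Compare M/d³ for the two perturbers:
Europa: (4.80 × 10²²) / (6.71 × 10⁸)³ = 1.589 × 10⁻⁴
Io: (8.93 × 10²²) / (4.22 × 10⁸)³ = 1.188 × 10⁻³
Ratio (larger/smaller) = 7.48

Io, by a factor of ≈ 7.48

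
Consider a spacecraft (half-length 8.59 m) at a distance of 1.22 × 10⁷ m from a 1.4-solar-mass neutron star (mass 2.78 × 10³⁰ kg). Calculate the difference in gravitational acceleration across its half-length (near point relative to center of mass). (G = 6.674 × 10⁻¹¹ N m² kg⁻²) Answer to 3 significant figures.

Δa = 2GMr/d³
   = 2 × (6.674 × 10⁻¹¹) × (2.78 × 10³⁰) × (8.59) / (1.22 × 10⁷)³
   = 1.76 m/s²

1.76 m/s²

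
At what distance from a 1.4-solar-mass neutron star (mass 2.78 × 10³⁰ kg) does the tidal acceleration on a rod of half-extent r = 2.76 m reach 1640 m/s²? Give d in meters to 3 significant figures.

8.55 × 10⁵ m

2GMr/d³ = a_tidal  ⇒  d = (2GMr / a_tidal)^(1/3)
d = (2 × 6.674×10⁻¹¹ × (2.78 × 10³⁰) × (2.76) / (1640))^(1/3)
  = 8.55 × 10⁵ m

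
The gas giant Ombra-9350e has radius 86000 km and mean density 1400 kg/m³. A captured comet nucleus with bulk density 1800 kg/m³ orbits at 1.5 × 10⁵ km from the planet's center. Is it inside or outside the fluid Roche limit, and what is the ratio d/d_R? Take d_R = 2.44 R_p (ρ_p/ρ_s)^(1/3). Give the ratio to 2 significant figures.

inside; d/d_R ≈ 0.78

d_R = 2.44 × (86000 km) × (1400/1800)^(1/3) = 1.930 × 10⁵ km
d/d_R = (1.5 × 10⁵) / (1.930 × 10⁵) = 0.78
Since d/d_R < 1, the body is inside the Roche limit.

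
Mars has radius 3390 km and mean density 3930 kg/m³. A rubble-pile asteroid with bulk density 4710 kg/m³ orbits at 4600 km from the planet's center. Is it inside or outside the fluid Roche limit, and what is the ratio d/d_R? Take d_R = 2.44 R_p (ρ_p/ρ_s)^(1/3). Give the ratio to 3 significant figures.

inside; d/d_R ≈ 0.591

d_R = 2.44 × (3390 km) × (3930/4710)^(1/3) = 7787 km
d/d_R = (4600) / (7787) = 0.591
Since d/d_R < 1, the body is inside the Roche limit.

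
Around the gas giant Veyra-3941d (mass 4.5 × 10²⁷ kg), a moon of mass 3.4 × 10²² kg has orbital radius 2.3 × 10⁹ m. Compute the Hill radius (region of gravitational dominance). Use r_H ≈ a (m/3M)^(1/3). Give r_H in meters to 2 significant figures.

3.1 × 10⁷ m

r_H ≈ a (m/3M)^(1/3)
    = (2.3 × 10⁹) × (3.4 × 10²² / (3 × 4.5 × 10²⁷))^(1/3)
    = 3.1 × 10⁷ m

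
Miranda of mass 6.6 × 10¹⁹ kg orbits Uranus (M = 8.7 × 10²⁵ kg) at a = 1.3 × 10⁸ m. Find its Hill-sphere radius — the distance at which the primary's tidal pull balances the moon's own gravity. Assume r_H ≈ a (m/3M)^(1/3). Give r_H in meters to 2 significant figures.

8.2 × 10⁵ m

r_H ≈ a (m/3M)^(1/3)
    = (1.3 × 10⁸) × (6.6 × 10¹⁹ / (3 × 8.7 × 10²⁵))^(1/3)
    = 8.2 × 10⁵ m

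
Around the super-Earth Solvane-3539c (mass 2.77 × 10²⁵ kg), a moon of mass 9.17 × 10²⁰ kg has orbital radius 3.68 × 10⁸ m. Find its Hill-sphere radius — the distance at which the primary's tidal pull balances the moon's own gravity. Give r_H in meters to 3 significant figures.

8.19 × 10⁶ m

r_H ≈ a (m/3M)^(1/3)
    = (3.68 × 10⁸) × (9.17 × 10²⁰ / (3 × 2.77 × 10²⁵))^(1/3)
    = 8.19 × 10⁶ m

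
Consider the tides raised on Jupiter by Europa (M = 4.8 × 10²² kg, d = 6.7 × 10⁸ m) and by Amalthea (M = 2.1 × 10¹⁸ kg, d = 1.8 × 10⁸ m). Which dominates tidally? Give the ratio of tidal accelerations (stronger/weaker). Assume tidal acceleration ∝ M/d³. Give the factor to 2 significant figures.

Tidal stretch scales as M/d³; compute that for each body.
Europa: (4.8 × 10²²) / (6.7 × 10⁸)³ = 1.596 × 10⁻⁴
Amalthea: (2.1 × 10¹⁸) / (1.8 × 10⁸)³ = 3.601 × 10⁻⁷
Ratio (larger/smaller) = 440

Europa, by a factor of ≈ 440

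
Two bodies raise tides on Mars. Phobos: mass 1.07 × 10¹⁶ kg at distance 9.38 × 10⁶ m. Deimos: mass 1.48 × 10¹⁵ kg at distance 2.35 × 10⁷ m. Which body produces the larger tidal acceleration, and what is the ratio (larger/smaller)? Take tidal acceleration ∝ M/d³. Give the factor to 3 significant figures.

Compare M/d³ for the two perturbers:
Phobos: (1.07 × 10¹⁶) / (9.38 × 10⁶)³ = 1.297 × 10⁻⁵
Deimos: (1.48 × 10¹⁵) / (2.35 × 10⁷)³ = 1.140 × 10⁻⁷
Ratio (larger/smaller) = 114

Phobos, by a factor of ≈ 114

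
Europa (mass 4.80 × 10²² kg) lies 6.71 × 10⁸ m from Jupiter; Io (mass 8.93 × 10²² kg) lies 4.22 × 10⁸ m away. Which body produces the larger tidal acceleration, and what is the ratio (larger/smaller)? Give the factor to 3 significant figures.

Compare M/d³ for the two perturbers:
Europa: (4.80 × 10²²) / (6.71 × 10⁸)³ = 1.589 × 10⁻⁴
Io: (8.93 × 10²²) / (4.22 × 10⁸)³ = 1.188 × 10⁻³
Ratio (larger/smaller) = 7.48

Io, by a factor of ≈ 7.48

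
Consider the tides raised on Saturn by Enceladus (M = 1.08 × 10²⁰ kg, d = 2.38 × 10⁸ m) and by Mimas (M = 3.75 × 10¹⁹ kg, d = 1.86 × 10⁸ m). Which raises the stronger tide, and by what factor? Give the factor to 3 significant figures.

Enceladus, by a factor of ≈ 1.37

Tidal acceleration ∝ M/d³, so compare M/d³ for each.
Enceladus: (1.08 × 10²⁰) / (2.38 × 10⁸)³ = 8.011 × 10⁻⁶
Mimas: (3.75 × 10¹⁹) / (1.86 × 10⁸)³ = 5.828 × 10⁻⁶
Ratio (larger/smaller) = 1.37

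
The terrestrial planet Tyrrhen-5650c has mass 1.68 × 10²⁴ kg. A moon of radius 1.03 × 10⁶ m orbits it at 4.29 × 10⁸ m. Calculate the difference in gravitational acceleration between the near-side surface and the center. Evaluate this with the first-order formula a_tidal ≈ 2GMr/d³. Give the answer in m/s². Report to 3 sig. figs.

2.93 × 10⁻⁶ m/s²

The tidal stretch is the gradient of GM/d² times the body's extent r, hence the 1/d³ dependence.
Δg = 2GMr/d³
   = 2 × (6.674 × 10⁻¹¹) × (1.68 × 10²⁴) × (1.03 × 10⁶) / (4.29 × 10⁸)³
   = 2.93 × 10⁻⁶ m/s²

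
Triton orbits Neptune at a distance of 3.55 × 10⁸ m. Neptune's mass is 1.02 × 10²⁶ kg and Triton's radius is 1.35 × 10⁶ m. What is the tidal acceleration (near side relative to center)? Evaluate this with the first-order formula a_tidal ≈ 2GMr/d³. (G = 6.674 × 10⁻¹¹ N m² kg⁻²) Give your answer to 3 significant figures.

Δg = 2GMr/d³
   = 2 × (6.674 × 10⁻¹¹) × (1.02 × 10²⁶) × (1.35 × 10⁶) / (3.55 × 10⁸)³
   = 4.11 × 10⁻⁴ m/s²

4.11 × 10⁻⁴ m/s²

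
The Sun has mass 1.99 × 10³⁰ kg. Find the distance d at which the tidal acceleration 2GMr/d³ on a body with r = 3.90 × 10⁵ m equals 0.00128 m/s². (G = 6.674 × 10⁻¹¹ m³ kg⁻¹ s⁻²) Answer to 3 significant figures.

4.33 × 10⁹ m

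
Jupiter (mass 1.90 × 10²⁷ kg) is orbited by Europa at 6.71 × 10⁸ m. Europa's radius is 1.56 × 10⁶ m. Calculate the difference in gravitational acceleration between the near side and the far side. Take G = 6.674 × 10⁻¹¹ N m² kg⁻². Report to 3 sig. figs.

Δa = 4GMr/d³
   = 4 × (6.674 × 10⁻¹¹) × (1.90 × 10²⁷) × (1.56 × 10⁶) / (6.71 × 10⁸)³
   = 2.62 × 10⁻³ m/s²

2.62 × 10⁻³ m/s²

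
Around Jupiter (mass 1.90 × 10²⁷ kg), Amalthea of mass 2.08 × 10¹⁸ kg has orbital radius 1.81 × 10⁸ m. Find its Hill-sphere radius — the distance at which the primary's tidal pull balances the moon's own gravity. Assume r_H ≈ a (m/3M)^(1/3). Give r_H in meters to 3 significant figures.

r_H ≈ a (m/3M)^(1/3)
    = (1.81 × 10⁸) × (2.08 × 10¹⁸ / (3 × 1.90 × 10²⁷))^(1/3)
    = 1.29 × 10⁵ m

1.29 × 10⁵ m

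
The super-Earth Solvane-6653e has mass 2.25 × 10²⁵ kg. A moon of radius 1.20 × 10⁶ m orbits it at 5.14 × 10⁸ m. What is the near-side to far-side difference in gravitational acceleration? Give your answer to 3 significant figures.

5.31 × 10⁻⁵ m/s²

Differencing GM/(d−r)² and GM/(d+r)² to first order in r/d gives 4GMr/d³.
Δa = 4GMr/d³
   = 4 × (6.674 × 10⁻¹¹) × (2.25 × 10²⁵) × (1.20 × 10⁶) / (5.14 × 10⁸)³
   = 5.31 × 10⁻⁵ m/s²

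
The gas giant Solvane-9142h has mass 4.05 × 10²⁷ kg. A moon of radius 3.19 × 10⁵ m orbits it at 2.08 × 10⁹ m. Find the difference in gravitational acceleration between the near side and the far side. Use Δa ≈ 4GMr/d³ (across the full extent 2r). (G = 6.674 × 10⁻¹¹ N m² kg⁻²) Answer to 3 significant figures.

Δg = 4GMr/d³
   = 4 × (6.674 × 10⁻¹¹) × (4.05 × 10²⁷) × (3.19 × 10⁵) / (2.08 × 10⁹)³
   = 3.83 × 10⁻⁵ m/s²

3.83 × 10⁻⁵ m/s²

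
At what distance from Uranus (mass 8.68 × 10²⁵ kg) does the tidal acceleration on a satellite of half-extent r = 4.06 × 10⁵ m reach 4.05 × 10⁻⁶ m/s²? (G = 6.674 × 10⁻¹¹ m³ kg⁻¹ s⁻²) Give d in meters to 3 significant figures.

2GMr/d³ = a_tidal  ⇒  d = (2GMr / a_tidal)^(1/3)
d = (2 × 6.674×10⁻¹¹ × (8.68 × 10²⁵) × (4.06 × 10⁵) / (4.05 × 10⁻⁶))^(1/3)
  = 1.05 × 10⁹ m

1.05 × 10⁹ m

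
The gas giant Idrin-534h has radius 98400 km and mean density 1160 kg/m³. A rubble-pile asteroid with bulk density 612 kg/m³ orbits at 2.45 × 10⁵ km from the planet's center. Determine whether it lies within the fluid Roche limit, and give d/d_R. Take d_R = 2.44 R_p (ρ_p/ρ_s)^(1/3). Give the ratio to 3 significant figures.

inside; d/d_R ≈ 0.825

d_R = 2.44 × (98400 km) × (1160/612)^(1/3) = 2.971 × 10⁵ km
d/d_R = (2.45 × 10⁵) / (2.971 × 10⁵) = 0.825
Since d/d_R < 1, the body is inside the Roche limit.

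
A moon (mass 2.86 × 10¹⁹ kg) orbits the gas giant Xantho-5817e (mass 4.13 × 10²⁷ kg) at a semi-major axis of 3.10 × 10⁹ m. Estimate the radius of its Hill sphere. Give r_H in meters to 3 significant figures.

r_H ≈ a (m/3M)^(1/3)
    = (3.10 × 10⁹) × (2.86 × 10¹⁹ / (3 × 4.13 × 10²⁷))^(1/3)
    = 4.10 × 10⁶ m

4.10 × 10⁶ m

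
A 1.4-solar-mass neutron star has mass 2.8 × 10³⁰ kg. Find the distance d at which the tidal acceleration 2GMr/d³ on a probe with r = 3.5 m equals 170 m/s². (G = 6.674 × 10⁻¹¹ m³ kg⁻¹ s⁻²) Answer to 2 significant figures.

2GMr/d³ = a_tidal  ⇒  d = (2GMr / a_tidal)^(1/3)
d = (2 × 6.674×10⁻¹¹ × (2.8 × 10³⁰) × (3.5) / (170))^(1/3)
  = 2.0 × 10⁶ m

2.0 × 10⁶ m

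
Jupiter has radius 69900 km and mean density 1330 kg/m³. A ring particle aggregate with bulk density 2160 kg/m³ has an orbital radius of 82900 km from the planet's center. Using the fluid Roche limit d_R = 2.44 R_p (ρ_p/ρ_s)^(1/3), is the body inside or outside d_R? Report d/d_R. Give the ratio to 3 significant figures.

d_R = 2.44 × (69900 km) × (1330/2160)^(1/3) = 1.451 × 10⁵ km
d/d_R = (82900) / (1.451 × 10⁵) = 0.571
Since d/d_R < 1, the body is inside the Roche limit.

inside; d/d_R ≈ 0.571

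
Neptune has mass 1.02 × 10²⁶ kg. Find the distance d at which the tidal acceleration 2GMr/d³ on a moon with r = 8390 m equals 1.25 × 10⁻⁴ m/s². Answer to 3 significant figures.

2GMr/d³ = a_tidal  ⇒  d = (2GMr / a_tidal)^(1/3)
d = (2 × 6.674×10⁻¹¹ × (1.02 × 10²⁶) × (8390) / (1.25 × 10⁻⁴))^(1/3)
  = 9.70 × 10⁷ m

9.70 × 10⁷ m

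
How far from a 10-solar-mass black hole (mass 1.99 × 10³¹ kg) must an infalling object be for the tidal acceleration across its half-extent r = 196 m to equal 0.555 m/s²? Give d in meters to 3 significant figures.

9.79 × 10⁷ m

2GMr/d³ = a_tidal  ⇒  d = (2GMr / a_tidal)^(1/3)
d = (2 × 6.674×10⁻¹¹ × (1.99 × 10³¹) × (196) / (0.555))^(1/3)
  = 9.79 × 10⁷ m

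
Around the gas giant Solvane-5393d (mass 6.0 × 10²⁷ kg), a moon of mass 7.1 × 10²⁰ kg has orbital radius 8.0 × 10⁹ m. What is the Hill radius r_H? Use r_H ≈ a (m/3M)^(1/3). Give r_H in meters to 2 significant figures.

r_H ≈ a (m/3M)^(1/3)
    = (8.0 × 10⁹) × (7.1 × 10²⁰ / (3 × 6.0 × 10²⁷))^(1/3)
    = 2.7 × 10⁷ m

2.7 × 10⁷ m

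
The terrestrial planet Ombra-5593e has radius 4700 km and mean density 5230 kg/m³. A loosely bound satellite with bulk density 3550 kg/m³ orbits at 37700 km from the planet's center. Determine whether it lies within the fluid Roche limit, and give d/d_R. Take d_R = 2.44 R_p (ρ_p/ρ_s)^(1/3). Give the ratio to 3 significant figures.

d_R = 2.44 × (4700 km) × (5230/3550)^(1/3) = 13050 km
d/d_R = (37700) / (13050) = 2.89
Since d/d_R > 1, the body is outside the Roche limit.

outside; d/d_R ≈ 2.89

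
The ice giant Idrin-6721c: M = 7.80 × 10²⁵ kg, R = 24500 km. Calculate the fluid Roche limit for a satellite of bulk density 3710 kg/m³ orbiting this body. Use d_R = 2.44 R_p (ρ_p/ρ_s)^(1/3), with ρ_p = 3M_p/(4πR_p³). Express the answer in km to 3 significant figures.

41800 km

ρ_p = 3M_p/(4πR_p³) = 3 × (7.80 × 10²⁵) / (4π × (2.45 × 10⁷ m)³) = 1270 kg/m³
d_R = 2.44 × 24500 km × (1270/3710)^(1/3)
    = 41800 km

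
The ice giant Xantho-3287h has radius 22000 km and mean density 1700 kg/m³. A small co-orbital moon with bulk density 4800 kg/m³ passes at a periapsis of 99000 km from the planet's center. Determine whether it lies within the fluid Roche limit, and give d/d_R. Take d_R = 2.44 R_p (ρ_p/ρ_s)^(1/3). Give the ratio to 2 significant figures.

outside; d/d_R ≈ 2.6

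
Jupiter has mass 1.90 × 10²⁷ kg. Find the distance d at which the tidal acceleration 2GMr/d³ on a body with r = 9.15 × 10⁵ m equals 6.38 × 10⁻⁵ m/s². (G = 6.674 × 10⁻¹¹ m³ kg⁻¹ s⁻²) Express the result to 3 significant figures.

1.54 × 10⁹ m

2GMr/d³ = a_tidal  ⇒  d = (2GMr / a_tidal)^(1/3)
d = (2 × 6.674×10⁻¹¹ × (1.90 × 10²⁷) × (9.15 × 10⁵) / (6.38 × 10⁻⁵))^(1/3)
  = 1.54 × 10⁹ m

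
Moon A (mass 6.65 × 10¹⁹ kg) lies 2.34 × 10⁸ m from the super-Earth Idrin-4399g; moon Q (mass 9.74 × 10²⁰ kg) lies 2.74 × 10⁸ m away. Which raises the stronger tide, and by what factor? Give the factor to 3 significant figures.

Moon Q, by a factor of ≈ 9.12

Tidal stretch scales as M/d³; compute that for each body.
Moon A: (6.65 × 10¹⁹) / (2.34 × 10⁸)³ = 5.190 × 10⁻⁶
Moon Q: (9.74 × 10²⁰) / (2.74 × 10⁸)³ = 4.735 × 10⁻⁵
Ratio (larger/smaller) = 9.12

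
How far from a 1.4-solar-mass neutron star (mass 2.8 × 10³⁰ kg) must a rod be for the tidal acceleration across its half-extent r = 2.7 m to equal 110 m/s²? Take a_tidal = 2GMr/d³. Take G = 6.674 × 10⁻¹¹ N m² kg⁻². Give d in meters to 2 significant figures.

2GMr/d³ = a_tidal  ⇒  d = (2GMr / a_tidal)^(1/3)
d = (2 × 6.674×10⁻¹¹ × (2.8 × 10³⁰) × (2.7) / (110))^(1/3)
  = 2.1 × 10⁶ m

2.1 × 10⁶ m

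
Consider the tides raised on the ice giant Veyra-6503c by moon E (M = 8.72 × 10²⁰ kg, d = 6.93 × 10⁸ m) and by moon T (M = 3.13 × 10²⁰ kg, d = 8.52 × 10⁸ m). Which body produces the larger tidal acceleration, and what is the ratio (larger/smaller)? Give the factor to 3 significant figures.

Moon E, by a factor of ≈ 5.18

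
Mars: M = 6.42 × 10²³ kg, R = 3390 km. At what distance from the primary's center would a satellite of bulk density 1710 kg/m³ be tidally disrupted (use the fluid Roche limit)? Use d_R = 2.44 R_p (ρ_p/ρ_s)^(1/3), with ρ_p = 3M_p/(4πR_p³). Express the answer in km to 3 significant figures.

ρ_p = 3M_p/(4πR_p³) = 3 × (6.42 × 10²³) / (4π × (3.39 × 10⁶ m)³) = 3930 kg/m³
d_R = 2.44 × 3390 km × (3930/1710)^(1/3)
    = 10900 km

10900 km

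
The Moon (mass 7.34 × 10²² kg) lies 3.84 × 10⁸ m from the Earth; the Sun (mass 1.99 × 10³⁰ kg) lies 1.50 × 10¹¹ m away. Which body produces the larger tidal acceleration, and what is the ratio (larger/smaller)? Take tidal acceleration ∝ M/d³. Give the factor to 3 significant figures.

Compare M/d³ for the two perturbers:
The Moon: (7.34 × 10²²) / (3.84 × 10⁸)³ = 1.296 × 10⁻³
The Sun: (1.99 × 10³⁰) / (1.50 × 10¹¹)³ = 5.896 × 10⁻⁴
Ratio (larger/smaller) = 2.20

The Moon, by a factor of ≈ 2.20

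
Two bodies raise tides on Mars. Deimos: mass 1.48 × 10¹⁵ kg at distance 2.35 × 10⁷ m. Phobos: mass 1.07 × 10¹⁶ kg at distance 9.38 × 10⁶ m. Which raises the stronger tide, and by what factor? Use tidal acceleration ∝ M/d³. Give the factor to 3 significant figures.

Phobos, by a factor of ≈ 114

Compare M/d³ for the two perturbers:
Deimos: (1.48 × 10¹⁵) / (2.35 × 10⁷)³ = 1.140 × 10⁻⁷
Phobos: (1.07 × 10¹⁶) / (9.38 × 10⁶)³ = 1.297 × 10⁻⁵
Ratio (larger/smaller) = 114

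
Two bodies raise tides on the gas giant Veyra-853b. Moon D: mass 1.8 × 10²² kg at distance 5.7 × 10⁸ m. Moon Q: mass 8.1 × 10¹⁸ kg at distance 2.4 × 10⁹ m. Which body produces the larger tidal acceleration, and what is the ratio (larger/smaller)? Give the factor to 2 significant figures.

Moon D, by a factor of ≈ 1.7 × 10⁵

Tidal acceleration ∝ M/d³, so compare M/d³ for each.
Moon D: (1.8 × 10²²) / (5.7 × 10⁸)³ = 9.720 × 10⁻⁵
Moon Q: (8.1 × 10¹⁸) / (2.4 × 10⁹)³ = 5.859 × 10⁻¹⁰
Ratio (larger/smaller) = 1.7 × 10⁵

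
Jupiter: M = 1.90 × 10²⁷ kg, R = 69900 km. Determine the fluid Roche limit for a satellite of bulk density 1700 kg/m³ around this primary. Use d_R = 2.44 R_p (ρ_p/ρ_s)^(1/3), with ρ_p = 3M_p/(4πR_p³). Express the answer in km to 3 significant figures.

1.57 × 10⁵ km

ρ_p = 3M_p/(4πR_p³) = 3 × (1.90 × 10²⁷) / (4π × (6.99 × 10⁷ m)³) = 1330 kg/m³
d_R = 2.44 × 69900 km × (1330/1700)^(1/3)
    = 1.57 × 10⁵ km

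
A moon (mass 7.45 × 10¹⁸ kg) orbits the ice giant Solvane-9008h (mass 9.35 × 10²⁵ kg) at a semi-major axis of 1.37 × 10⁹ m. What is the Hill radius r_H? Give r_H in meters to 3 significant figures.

4.09 × 10⁶ m

r_H ≈ a (m/3M)^(1/3)
    = (1.37 × 10⁹) × (7.45 × 10¹⁸ / (3 × 9.35 × 10²⁵))^(1/3)
    = 4.09 × 10⁶ m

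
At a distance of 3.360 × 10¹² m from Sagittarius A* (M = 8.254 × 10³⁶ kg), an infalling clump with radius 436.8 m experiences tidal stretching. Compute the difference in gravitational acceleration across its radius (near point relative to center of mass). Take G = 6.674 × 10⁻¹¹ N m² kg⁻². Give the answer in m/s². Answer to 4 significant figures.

1.269 × 10⁻⁸ m/s²

Δg = 2GMr/d³
   = 2 × (6.674 × 10⁻¹¹) × (8.254 × 10³⁶) × (436.8) / (3.360 × 10¹²)³
   = 1.269 × 10⁻⁸ m/s²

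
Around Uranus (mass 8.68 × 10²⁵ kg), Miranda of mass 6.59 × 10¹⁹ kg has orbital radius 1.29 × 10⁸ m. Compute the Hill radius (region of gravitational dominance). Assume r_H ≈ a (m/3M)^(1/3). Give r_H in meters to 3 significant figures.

r_H ≈ a (m/3M)^(1/3)
    = (1.29 × 10⁸) × (6.59 × 10¹⁹ / (3 × 8.68 × 10²⁵))^(1/3)
    = 8.16 × 10⁵ m

8.16 × 10⁵ m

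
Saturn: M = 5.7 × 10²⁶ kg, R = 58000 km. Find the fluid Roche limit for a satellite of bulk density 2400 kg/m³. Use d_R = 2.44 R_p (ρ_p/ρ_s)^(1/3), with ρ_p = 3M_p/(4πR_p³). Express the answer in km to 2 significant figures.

ρ_p = 3M_p/(4πR_p³) = 3 × (5.7 × 10²⁶) / (4π × (5.8 × 10⁷ m)³) = 700 kg/m³
d_R = 2.44 × 58000 km × (700/2400)^(1/3)
    = 94000 km

94000 km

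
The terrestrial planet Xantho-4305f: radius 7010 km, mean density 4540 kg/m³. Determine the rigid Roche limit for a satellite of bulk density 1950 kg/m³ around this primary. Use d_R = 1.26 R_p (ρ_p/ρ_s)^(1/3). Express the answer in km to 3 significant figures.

d_R = 1.26 × 7010 km × (4540/1950)^(1/3)
    = 11700 km

11700 km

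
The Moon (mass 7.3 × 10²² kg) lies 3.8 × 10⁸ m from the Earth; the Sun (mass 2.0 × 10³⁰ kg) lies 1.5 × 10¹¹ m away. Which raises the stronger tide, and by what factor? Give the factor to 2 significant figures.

The Moon, by a factor of ≈ 2.2

Tidal stretch scales as M/d³; compute that for each body.
The Moon: (7.3 × 10²²) / (3.8 × 10⁸)³ = 1.330 × 10⁻³
The Sun: (2.0 × 10³⁰) / (1.5 × 10¹¹)³ = 5.926 × 10⁻⁴
Ratio (larger/smaller) = 2.2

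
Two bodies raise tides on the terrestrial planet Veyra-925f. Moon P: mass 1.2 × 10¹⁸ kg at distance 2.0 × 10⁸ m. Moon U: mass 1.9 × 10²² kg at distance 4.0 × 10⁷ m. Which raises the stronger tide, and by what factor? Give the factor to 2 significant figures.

The tide-raising term goes as M/d³ (the gradient of a 1/d² field).
Moon P: (1.2 × 10¹⁸) / (2.0 × 10⁸)³ = 1.500 × 10⁻⁷
Moon U: (1.9 × 10²²) / (4.0 × 10⁷)³ = 2.969 × 10⁻¹
Ratio (larger/smaller) = 2.0 × 10⁶

Moon U, by a factor of ≈ 2.0 × 10⁶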